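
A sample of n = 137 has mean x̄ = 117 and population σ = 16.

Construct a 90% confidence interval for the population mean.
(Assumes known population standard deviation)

Answer: (114.7513, 119.2487)

Derivation:
Confidence level: 90%, α = 0.1
z_0.05 = 1.645
SE = σ/√n = 16/√137 = 1.3670
Margin of error = 1.645 × 1.3670 = 2.2487
CI: x̄ ± margin = 117 ± 2.2487
CI: (114.7513, 119.2487)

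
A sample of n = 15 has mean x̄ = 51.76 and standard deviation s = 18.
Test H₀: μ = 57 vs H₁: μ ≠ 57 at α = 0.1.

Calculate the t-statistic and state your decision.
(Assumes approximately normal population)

df = n - 1 = 14
SE = s/√n = 18/√15 = 4.6476
t = (x̄ - μ₀)/SE = (51.76 - 57)/4.6476 = -1.1275
Critical value: t_{0.05,14} = ±1.761
p-value ≈ 0.2785
Decision: fail to reject H₀

Answer: t = -1.1275, fail to reject H₀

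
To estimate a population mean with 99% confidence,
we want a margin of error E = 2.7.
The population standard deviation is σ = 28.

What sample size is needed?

z_0.005 = 2.576
n = (z×σ/E)² = (2.576×28/2.7)²
n = 713.6418
Round up: n = 714

Answer: n = 714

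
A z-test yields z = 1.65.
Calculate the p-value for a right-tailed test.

Answer: p-value ≈ 0.0495

Derivation:
For z = 1.65:
p = P(Z > 1.65) = 1 - Φ(1.65) = 0.0495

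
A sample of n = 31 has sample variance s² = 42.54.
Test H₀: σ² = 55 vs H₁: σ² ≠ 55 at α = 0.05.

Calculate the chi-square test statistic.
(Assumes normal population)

Answer: χ² = 23.2036, fail to reject H₀

Derivation:
df = n - 1 = 30
χ² = (n-1)s²/σ₀² = 30×42.54/55 = 23.2036
Critical values: χ²_{0.975,30} = 16.791, χ²_{0.025,30} = 46.979
Rejection region: χ² < 16.791 or χ² > 46.979
Decision: fail to reject H₀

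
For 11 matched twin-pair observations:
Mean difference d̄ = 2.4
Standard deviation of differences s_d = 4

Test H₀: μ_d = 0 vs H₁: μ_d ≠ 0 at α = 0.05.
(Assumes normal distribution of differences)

Answer: t = 1.9900, fail to reject H₀

Derivation:
df = n - 1 = 10
SE = s_d/√n = 4/√11 = 1.2060
t = d̄/SE = 2.4/1.2060 = 1.9900
Critical value: t_{0.025,10} = ±2.228
p-value ≈ 0.0746
Decision: fail to reject H₀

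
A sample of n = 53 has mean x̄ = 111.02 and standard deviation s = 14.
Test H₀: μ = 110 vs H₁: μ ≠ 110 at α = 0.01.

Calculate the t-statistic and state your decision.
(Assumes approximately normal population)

Answer: t = 0.5304, fail to reject H₀

Derivation:
df = n - 1 = 52
SE = s/√n = 14/√53 = 1.9230
t = (x̄ - μ₀)/SE = (111.02 - 110)/1.9230 = 0.5304
Critical value: t_{0.005,52} = ±2.674
p-value ≈ 0.5981
Decision: fail to reject H₀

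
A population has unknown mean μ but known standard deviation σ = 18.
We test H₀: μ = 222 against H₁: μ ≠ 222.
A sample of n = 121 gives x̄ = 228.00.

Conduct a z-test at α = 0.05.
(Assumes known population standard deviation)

Standard error: SE = σ/√n = 18/√121 = 1.6364
z-statistic: z = (x̄ - μ₀)/SE = (228.00 - 222)/1.6364 = 3.6666
Critical value: ±1.960
p-value = 0.0002
Decision: reject H₀

Answer: z = 3.6666, reject H₀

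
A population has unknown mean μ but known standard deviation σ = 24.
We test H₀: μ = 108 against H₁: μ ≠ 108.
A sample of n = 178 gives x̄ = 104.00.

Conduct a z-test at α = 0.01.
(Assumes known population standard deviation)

Standard error: SE = σ/√n = 24/√178 = 1.7989
z-statistic: z = (x̄ - μ₀)/SE = (104.00 - 108)/1.7989 = -2.2236
Critical value: ±2.576
p-value = 0.0262
Decision: fail to reject H₀

Answer: z = -2.2236, fail to reject H₀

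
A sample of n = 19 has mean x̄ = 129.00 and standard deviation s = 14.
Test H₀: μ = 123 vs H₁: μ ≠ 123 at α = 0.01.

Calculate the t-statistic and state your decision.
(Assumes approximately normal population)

df = n - 1 = 18
SE = s/√n = 14/√19 = 3.2118
t = (x̄ - μ₀)/SE = (129.00 - 123)/3.2118 = 1.8681
Critical value: t_{0.005,18} = ±2.878
p-value ≈ 0.0781
Decision: fail to reject H₀

Answer: t = 1.8681, fail to reject H₀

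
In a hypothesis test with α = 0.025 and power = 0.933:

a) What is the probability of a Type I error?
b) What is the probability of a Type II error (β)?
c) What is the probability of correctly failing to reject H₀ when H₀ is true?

a) Type I error probability = α = 0.025
b) Power = P(reject H₀ | H₁ true) = 1 - β = 0.933, so Type II error probability = β = 1 - Power = 0.067
c) P(fail to reject H₀ | H₀ true) = 1 - α = 0.975

Answer: a) 0.025, b) 0.067, c) 0.975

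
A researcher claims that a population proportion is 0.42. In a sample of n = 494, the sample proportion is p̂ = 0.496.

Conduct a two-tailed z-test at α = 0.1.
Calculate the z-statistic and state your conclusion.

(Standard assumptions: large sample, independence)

Answer: z = 3.4225, reject H₀

Derivation:
H₀: p = 0.42, H₁: p ≠ 0.42
Standard error: SE = √(p₀(1-p₀)/n) = √(0.42×0.58/494) = 0.022206
z-statistic: z = (p̂ - p₀)/SE = (0.496 - 0.42)/0.022206 = 3.4225
Critical value: z_0.05 = ±1.645
p-value = 0.0006
Decision: reject H₀ at α = 0.1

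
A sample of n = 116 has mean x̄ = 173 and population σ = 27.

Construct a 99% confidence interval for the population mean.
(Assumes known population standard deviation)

Confidence level: 99%, α = 0.01
z_0.005 = 2.576
SE = σ/√n = 27/√116 = 2.5069
Margin of error = 2.576 × 2.5069 = 6.4578
CI: x̄ ± margin = 173 ± 6.4578
CI: (166.5422, 179.4578)

Answer: (166.5422, 179.4578)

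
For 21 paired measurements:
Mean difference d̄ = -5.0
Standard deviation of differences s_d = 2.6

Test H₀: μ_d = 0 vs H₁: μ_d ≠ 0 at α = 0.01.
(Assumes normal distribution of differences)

Answer: t = -8.8121, reject H₀

Derivation:
df = n - 1 = 20
SE = s_d/√n = 2.6/√21 = 0.5674
t = d̄/SE = -5.0/0.5674 = -8.8121
Critical value: t_{0.005,20} = ±2.845
p-value < 0.0001
Decision: reject H₀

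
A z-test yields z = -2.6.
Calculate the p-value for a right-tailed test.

Answer: p-value ≈ 0.9953

Derivation:
For z = -2.6:
p = P(Z > -2.6) = 1 - Φ(-2.6) = 0.9953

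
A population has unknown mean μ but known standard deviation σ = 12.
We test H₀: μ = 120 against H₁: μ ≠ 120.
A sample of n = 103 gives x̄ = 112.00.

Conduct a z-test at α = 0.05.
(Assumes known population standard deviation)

Standard error: SE = σ/√n = 12/√103 = 1.1824
z-statistic: z = (x̄ - μ₀)/SE = (112.00 - 120)/1.1824 = -6.7659
Critical value: ±1.960
p-value < 0.0001
Decision: reject H₀

Answer: z = -6.7659, reject H₀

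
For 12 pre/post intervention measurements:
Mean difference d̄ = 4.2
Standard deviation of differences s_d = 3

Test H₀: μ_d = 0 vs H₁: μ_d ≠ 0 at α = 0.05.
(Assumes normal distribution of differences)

df = n - 1 = 11
SE = s_d/√n = 3/√12 = 0.8660
t = d̄/SE = 4.2/0.8660 = 4.8499
Critical value: t_{0.025,11} = ±2.201
p-value ≈ 0.0005
Decision: reject H₀

Answer: t = 4.8499, reject H₀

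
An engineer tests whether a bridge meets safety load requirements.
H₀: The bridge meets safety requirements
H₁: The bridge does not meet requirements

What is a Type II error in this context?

Type I error (α): Rejecting H₀ when H₀ is true
Type II error (β): Failing to reject H₀ when H₁ is true

Answer: Declaring an unsafe bridge to be safe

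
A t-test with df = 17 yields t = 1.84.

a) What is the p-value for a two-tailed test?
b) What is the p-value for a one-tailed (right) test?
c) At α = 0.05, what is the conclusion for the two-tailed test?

Using t-distribution with df = 17:
a) Two-tailed: p = 2×P(T > 1.84) = 0.0833
b) One-tailed: p = P(T > 1.84) = 0.0416
c) 0.0833 ≥ 0.05, fail to reject H₀

Answer: a) 0.0833, b) 0.0416, c) fail to reject H₀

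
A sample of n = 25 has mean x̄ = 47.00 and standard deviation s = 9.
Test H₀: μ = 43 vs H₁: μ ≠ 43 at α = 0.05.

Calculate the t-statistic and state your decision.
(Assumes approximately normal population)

Answer: t = 2.2222, reject H₀

Derivation:
df = n - 1 = 24
SE = s/√n = 9/√25 = 1.8000
t = (x̄ - μ₀)/SE = (47.00 - 43)/1.8000 = 2.2222
Critical value: t_{0.025,24} = ±2.064
p-value ≈ 0.0359
Decision: reject H₀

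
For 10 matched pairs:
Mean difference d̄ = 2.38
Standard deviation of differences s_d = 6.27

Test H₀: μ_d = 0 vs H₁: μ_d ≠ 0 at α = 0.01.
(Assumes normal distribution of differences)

Answer: t = 1.2004, fail to reject H₀

Derivation:
df = n - 1 = 9
SE = s_d/√n = 6.27/√10 = 1.9827
t = d̄/SE = 2.38/1.9827 = 1.2004
Critical value: t_{0.005,9} = ±3.250
p-value ≈ 0.2606
Decision: fail to reject H₀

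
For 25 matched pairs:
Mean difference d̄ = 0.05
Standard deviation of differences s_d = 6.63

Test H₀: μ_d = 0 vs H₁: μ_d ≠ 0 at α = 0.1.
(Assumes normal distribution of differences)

df = n - 1 = 24
SE = s_d/√n = 6.63/√25 = 1.3260
t = d̄/SE = 0.05/1.3260 = 0.0377
Critical value: t_{0.05,24} = ±1.711
p-value ≈ 0.9702
Decision: fail to reject H₀

Answer: t = 0.0377, fail to reject H₀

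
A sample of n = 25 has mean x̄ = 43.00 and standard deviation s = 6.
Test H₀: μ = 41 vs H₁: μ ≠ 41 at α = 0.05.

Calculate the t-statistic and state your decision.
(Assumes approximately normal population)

Answer: t = 1.6667, fail to reject H₀

Derivation:
df = n - 1 = 24
SE = s/√n = 6/√25 = 1.2000
t = (x̄ - μ₀)/SE = (43.00 - 41)/1.2000 = 1.6667
Critical value: t_{0.025,24} = ±2.064
p-value ≈ 0.1086
Decision: fail to reject H₀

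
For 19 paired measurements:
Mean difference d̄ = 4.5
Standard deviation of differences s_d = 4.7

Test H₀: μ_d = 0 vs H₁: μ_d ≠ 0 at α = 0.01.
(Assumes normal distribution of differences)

df = n - 1 = 18
SE = s_d/√n = 4.7/√19 = 1.0783
t = d̄/SE = 4.5/1.0783 = 4.1732
Critical value: t_{0.005,18} = ±2.878
p-value ≈ 0.0006
Decision: reject H₀

Answer: t = 4.1732, reject H₀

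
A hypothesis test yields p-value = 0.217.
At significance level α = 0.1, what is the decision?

Compare p-value to α:
0.217 ≥ 0.1
Decision: fail to reject H₀

Answer: fail to reject H₀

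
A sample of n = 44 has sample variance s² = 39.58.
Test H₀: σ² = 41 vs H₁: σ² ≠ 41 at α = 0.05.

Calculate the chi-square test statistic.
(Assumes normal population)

df = n - 1 = 43
χ² = (n-1)s²/σ₀² = 43×39.58/41 = 41.5107
Critical values: χ²_{0.975,43} = 26.785, χ²_{0.025,43} = 62.990
Rejection region: χ² < 26.785 or χ² > 62.990
Decision: fail to reject H₀

Answer: χ² = 41.5107, fail to reject H₀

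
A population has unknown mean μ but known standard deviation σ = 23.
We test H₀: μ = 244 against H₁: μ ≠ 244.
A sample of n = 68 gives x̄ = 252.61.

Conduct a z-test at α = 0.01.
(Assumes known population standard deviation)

Standard error: SE = σ/√n = 23/√68 = 2.7892
z-statistic: z = (x̄ - μ₀)/SE = (252.61 - 244)/2.7892 = 3.0869
Critical value: ±2.576
p-value = 0.0020
Decision: reject H₀

Answer: z = 3.0869, reject H₀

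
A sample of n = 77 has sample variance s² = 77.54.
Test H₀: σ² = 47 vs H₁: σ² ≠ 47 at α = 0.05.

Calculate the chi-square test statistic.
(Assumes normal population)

Answer: χ² = 125.3838, reject H₀

Derivation:
df = n - 1 = 76
χ² = (n-1)s²/σ₀² = 76×77.54/47 = 125.3838
Critical values: χ²_{0.975,76} = 53.782, χ²_{0.025,76} = 101.999
Rejection region: χ² < 53.782 or χ² > 101.999
Decision: reject H₀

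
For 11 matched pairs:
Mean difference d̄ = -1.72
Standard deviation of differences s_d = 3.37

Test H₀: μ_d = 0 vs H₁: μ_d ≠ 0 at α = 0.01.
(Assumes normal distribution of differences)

Answer: t = -1.6927, fail to reject H₀

Derivation:
df = n - 1 = 10
SE = s_d/√n = 3.37/√11 = 1.0161
t = d̄/SE = -1.72/1.0161 = -1.6927
Critical value: t_{0.005,10} = ±3.169
p-value ≈ 0.1214
Decision: fail to reject H₀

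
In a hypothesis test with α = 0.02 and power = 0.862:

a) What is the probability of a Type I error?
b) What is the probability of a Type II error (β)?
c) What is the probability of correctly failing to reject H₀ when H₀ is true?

Answer: a) 0.02, b) 0.138, c) 0.98

Derivation:
a) Type I error probability = α = 0.02
b) Power = P(reject H₀ | H₁ true) = 1 - β = 0.862, so Type II error probability = β = 1 - Power = 0.138
c) P(fail to reject H₀ | H₀ true) = 1 - α = 0.98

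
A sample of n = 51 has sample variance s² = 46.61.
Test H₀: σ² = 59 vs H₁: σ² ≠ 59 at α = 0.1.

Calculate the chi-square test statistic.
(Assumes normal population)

Answer: χ² = 39.5000, fail to reject H₀

Derivation:
df = n - 1 = 50
χ² = (n-1)s²/σ₀² = 50×46.61/59 = 39.5000
Critical values: χ²_{0.95,50} = 34.764, χ²_{0.05,50} = 67.505
Rejection region: χ² < 34.764 or χ² > 67.505
Decision: fail to reject H₀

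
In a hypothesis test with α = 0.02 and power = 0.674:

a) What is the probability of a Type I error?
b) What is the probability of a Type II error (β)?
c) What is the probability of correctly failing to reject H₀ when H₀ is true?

Answer: a) 0.02, b) 0.326, c) 0.98

Derivation:
a) Type I error probability = α = 0.02
b) Power = P(reject H₀ | H₁ true) = 1 - β = 0.674, so Type II error probability = β = 1 - Power = 0.326
c) P(fail to reject H₀ | H₀ true) = 1 - α = 0.98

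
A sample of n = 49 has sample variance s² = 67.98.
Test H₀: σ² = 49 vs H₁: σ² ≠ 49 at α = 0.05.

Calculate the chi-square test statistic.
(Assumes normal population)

Answer: χ² = 66.5927, fail to reject H₀

Derivation:
df = n - 1 = 48
χ² = (n-1)s²/σ₀² = 48×67.98/49 = 66.5927
Critical values: χ²_{0.975,48} = 30.755, χ²_{0.025,48} = 69.023
Rejection region: χ² < 30.755 or χ² > 69.023
Decision: fail to reject H₀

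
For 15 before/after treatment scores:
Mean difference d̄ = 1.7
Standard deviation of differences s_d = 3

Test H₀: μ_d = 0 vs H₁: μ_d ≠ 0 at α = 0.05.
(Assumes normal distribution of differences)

df = n - 1 = 14
SE = s_d/√n = 3/√15 = 0.7746
t = d̄/SE = 1.7/0.7746 = 2.1947
Critical value: t_{0.025,14} = ±2.145
p-value ≈ 0.0456
Decision: reject H₀

Answer: t = 2.1947, reject H₀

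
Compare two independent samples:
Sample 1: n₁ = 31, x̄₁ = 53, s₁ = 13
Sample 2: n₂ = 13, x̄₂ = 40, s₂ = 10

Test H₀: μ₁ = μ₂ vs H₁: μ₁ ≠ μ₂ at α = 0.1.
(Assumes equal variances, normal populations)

Pooled variance: s²_p = [30×13² + 12×10²]/(42) = 149.2857
s_p = 12.2183
SE = s_p×√(1/n₁ + 1/n₂) = 12.2183×√(1/31 + 1/13) = 4.0372
t = (x̄₁ - x̄₂)/SE = (53 - 40)/4.0372 = 3.2201
df = 42, t-critical = ±1.682
Decision: reject H₀

Answer: t = 3.2201, reject H₀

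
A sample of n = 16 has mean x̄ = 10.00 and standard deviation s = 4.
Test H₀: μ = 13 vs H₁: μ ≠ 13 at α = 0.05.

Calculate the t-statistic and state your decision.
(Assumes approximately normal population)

df = n - 1 = 15
SE = s/√n = 4/√16 = 1.0000
t = (x̄ - μ₀)/SE = (10.00 - 13)/1.0000 = -3.0000
Critical value: t_{0.025,15} = ±2.131
p-value ≈ 0.0090
Decision: reject H₀

Answer: t = -3.0000, reject H₀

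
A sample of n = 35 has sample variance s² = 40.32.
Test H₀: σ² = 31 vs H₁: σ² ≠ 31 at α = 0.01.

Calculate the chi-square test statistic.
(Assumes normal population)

Answer: χ² = 44.2219, fail to reject H₀

Derivation:
df = n - 1 = 34
χ² = (n-1)s²/σ₀² = 34×40.32/31 = 44.2219
Critical values: χ²_{0.995,34} = 16.501, χ²_{0.005,34} = 58.964
Rejection region: χ² < 16.501 or χ² > 58.964
Decision: fail to reject H₀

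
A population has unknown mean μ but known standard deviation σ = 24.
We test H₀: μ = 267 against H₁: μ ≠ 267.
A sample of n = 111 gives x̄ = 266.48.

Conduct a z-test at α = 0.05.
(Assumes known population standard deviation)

Standard error: SE = σ/√n = 24/√111 = 2.2780
z-statistic: z = (x̄ - μ₀)/SE = (266.48 - 267)/2.2780 = -0.2283
Critical value: ±1.960
p-value = 0.8194
Decision: fail to reject H₀

Answer: z = -0.2283, fail to reject H₀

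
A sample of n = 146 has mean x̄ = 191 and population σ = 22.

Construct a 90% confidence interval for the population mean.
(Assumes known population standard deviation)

Answer: (188.0049, 193.9951)

Derivation:
Confidence level: 90%, α = 0.1
z_0.05 = 1.645
SE = σ/√n = 22/√146 = 1.8207
Margin of error = 1.645 × 1.8207 = 2.9951
CI: x̄ ± margin = 191 ± 2.9951
CI: (188.0049, 193.9951)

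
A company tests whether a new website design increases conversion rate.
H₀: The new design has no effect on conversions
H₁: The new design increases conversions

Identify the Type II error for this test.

Type I error (α): Rejecting H₀ when H₀ is true
Type II error (β): Failing to reject H₀ when H₁ is true

Answer: Keeping the old design when the new one would have increased conversions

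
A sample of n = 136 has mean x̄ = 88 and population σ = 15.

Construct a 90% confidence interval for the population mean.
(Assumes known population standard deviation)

Confidence level: 90%, α = 0.1
z_0.05 = 1.645
SE = σ/√n = 15/√136 = 1.2862
Margin of error = 1.645 × 1.2862 = 2.1158
CI: x̄ ± margin = 88 ± 2.1158
CI: (85.8842, 90.1158)

Answer: (85.8842, 90.1158)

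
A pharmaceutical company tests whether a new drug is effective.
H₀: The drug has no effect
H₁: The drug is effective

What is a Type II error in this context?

Answer: Failing to detect the drug's effect when it actually works

Derivation:
Type I error: rejecting H₀ when it is actually true (false positive).
Type II error: failing to reject H₀ when H₁ is actually true (false negative).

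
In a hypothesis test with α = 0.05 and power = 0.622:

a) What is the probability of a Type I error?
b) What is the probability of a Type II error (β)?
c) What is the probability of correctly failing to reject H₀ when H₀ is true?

Answer: a) 0.05, b) 0.378, c) 0.95

Derivation:
a) Type I error probability = α = 0.05
b) Power = P(reject H₀ | H₁ true) = 1 - β = 0.622, so Type II error probability = β = 1 - Power = 0.378
c) P(fail to reject H₀ | H₀ true) = 1 - α = 0.95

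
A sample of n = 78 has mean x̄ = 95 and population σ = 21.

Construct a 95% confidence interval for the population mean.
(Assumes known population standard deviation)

Confidence level: 95%, α = 0.05
z_0.025 = 1.960
SE = σ/√n = 21/√78 = 2.3778
Margin of error = 1.960 × 2.3778 = 4.6605
CI: x̄ ± margin = 95 ± 4.6605
CI: (90.3395, 99.6605)

Answer: (90.3395, 99.6605)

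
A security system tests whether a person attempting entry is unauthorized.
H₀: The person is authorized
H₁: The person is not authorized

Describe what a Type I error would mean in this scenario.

Answer: Denying entry to an authorized person

Derivation:
Type I error (α): Rejecting H₀ when H₀ is true
Type II error (β): Failing to reject H₀ when H₁ is true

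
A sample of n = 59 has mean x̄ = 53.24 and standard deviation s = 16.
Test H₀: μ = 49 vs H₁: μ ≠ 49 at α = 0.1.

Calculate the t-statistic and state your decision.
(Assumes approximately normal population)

df = n - 1 = 58
SE = s/√n = 16/√59 = 2.0830
t = (x̄ - μ₀)/SE = (53.24 - 49)/2.0830 = 2.0355
Critical value: t_{0.05,58} = ±1.672
p-value ≈ 0.0464
Decision: reject H₀

Answer: t = 2.0355, reject H₀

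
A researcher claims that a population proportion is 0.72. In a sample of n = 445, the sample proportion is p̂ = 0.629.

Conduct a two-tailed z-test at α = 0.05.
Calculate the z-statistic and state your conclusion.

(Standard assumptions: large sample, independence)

Answer: z = -4.2753, reject H₀

Derivation:
H₀: p = 0.72, H₁: p ≠ 0.72
Standard error: SE = √(p₀(1-p₀)/n) = √(0.72×0.28/445) = 0.021285
z-statistic: z = (p̂ - p₀)/SE = (0.629 - 0.72)/0.021285 = -4.2753
Critical value: z_0.025 = ±1.960
p-value < 0.0001
Decision: reject H₀ at α = 0.05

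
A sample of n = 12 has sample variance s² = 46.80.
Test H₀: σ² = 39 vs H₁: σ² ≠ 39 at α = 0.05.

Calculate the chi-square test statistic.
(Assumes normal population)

Answer: χ² = 13.2000, fail to reject H₀

Derivation:
df = n - 1 = 11
χ² = (n-1)s²/σ₀² = 11×46.80/39 = 13.2000
Critical values: χ²_{0.975,11} = 3.816, χ²_{0.025,11} = 21.920
Rejection region: χ² < 3.816 or χ² > 21.920
Decision: fail to reject H₀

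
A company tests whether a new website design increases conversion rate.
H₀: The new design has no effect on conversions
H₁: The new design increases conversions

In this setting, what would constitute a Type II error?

Answer: Keeping the old design when the new one would have increased conversions

Derivation:
Type I error (α): Rejecting H₀ when H₀ is true
Type II error (β): Failing to reject H₀ when H₁ is true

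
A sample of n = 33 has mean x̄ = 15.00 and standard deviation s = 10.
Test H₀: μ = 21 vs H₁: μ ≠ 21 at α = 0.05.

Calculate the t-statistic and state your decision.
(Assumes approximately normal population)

df = n - 1 = 32
SE = s/√n = 10/√33 = 1.7408
t = (x̄ - μ₀)/SE = (15.00 - 21)/1.7408 = -3.4467
Critical value: t_{0.025,32} = ±2.037
p-value ≈ 0.0016
Decision: reject H₀

Answer: t = -3.4467, reject H₀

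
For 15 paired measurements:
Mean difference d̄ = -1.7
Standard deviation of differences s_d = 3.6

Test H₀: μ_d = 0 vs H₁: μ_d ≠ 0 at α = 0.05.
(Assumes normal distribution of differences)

df = n - 1 = 14
SE = s_d/√n = 3.6/√15 = 0.9295
t = d̄/SE = -1.7/0.9295 = -1.8289
Critical value: t_{0.025,14} = ±2.145
p-value ≈ 0.0888
Decision: fail to reject H₀

Answer: t = -1.8289, fail to reject H₀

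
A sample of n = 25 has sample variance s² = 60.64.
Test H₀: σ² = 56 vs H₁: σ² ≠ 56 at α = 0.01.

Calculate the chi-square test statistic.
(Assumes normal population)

df = n - 1 = 24
χ² = (n-1)s²/σ₀² = 24×60.64/56 = 25.9886
Critical values: χ²_{0.995,24} = 9.886, χ²_{0.005,24} = 45.559
Rejection region: χ² < 9.886 or χ² > 45.559
Decision: fail to reject H₀

Answer: χ² = 25.9886, fail to reject H₀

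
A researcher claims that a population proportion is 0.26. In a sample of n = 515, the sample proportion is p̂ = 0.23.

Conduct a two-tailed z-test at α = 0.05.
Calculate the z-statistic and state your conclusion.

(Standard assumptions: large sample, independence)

Answer: z = -1.5521, fail to reject H₀

Derivation:
H₀: p = 0.26, H₁: p ≠ 0.26
Standard error: SE = √(p₀(1-p₀)/n) = √(0.26×0.74/515) = 0.019329
z-statistic: z = (p̂ - p₀)/SE = (0.23 - 0.26)/0.019329 = -1.5521
Critical value: z_0.025 = ±1.960
p-value = 0.1206
Decision: fail to reject H₀ at α = 0.05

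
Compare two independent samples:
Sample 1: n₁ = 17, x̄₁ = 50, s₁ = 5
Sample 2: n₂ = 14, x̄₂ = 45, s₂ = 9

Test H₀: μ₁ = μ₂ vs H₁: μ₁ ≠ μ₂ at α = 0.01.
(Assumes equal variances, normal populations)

Pooled variance: s²_p = [16×5² + 13×9²]/(29) = 50.1034
s_p = 7.0784
SE = s_p×√(1/n₁ + 1/n₂) = 7.0784×√(1/17 + 1/14) = 2.5546
t = (x̄₁ - x̄₂)/SE = (50 - 45)/2.5546 = 1.9573
df = 29, t-critical = ±2.756
Decision: fail to reject H₀

Answer: t = 1.9573, fail to reject H₀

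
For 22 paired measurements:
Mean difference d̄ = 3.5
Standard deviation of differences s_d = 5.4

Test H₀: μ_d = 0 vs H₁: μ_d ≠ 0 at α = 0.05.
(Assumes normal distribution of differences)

df = n - 1 = 21
SE = s_d/√n = 5.4/√22 = 1.1513
t = d̄/SE = 3.5/1.1513 = 3.0400
Critical value: t_{0.025,21} = ±2.080
p-value ≈ 0.0062
Decision: reject H₀

Answer: t = 3.0400, reject H₀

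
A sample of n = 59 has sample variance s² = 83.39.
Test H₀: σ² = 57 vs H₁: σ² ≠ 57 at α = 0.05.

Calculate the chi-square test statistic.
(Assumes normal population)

df = n - 1 = 58
χ² = (n-1)s²/σ₀² = 58×83.39/57 = 84.8530
Critical values: χ²_{0.975,58} = 38.844, χ²_{0.025,58} = 80.936
Rejection region: χ² < 38.844 or χ² > 80.936
Decision: reject H₀

Answer: χ² = 84.8530, reject H₀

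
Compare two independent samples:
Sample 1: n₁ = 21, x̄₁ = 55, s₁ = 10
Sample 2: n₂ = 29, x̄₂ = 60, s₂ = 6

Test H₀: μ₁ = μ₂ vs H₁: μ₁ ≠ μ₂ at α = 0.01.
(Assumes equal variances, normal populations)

Answer: t = -2.2043, fail to reject H₀

Derivation:
Pooled variance: s²_p = [20×10² + 28×6²]/(48) = 62.6667
s_p = 7.9162
SE = s_p×√(1/n₁ + 1/n₂) = 7.9162×√(1/21 + 1/29) = 2.2683
t = (x̄₁ - x̄₂)/SE = (55 - 60)/2.2683 = -2.2043
df = 48, t-critical = ±2.682
Decision: fail to reject H₀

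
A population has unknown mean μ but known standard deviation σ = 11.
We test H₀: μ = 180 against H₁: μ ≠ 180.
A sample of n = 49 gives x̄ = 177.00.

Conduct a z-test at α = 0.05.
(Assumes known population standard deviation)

Standard error: SE = σ/√n = 11/√49 = 1.5714
z-statistic: z = (x̄ - μ₀)/SE = (177.00 - 180)/1.5714 = -1.9091
Critical value: ±1.960
p-value = 0.0562
Decision: fail to reject H₀

Answer: z = -1.9091, fail to reject H₀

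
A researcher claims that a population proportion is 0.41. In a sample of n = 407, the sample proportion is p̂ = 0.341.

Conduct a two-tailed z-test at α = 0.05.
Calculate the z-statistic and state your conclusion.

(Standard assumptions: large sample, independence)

Answer: z = -2.8303, reject H₀

Derivation:
H₀: p = 0.41, H₁: p ≠ 0.41
Standard error: SE = √(p₀(1-p₀)/n) = √(0.41×0.59/407) = 0.024379
z-statistic: z = (p̂ - p₀)/SE = (0.341 - 0.41)/0.024379 = -2.8303
Critical value: z_0.025 = ±1.960
p-value = 0.0047
Decision: reject H₀ at α = 0.05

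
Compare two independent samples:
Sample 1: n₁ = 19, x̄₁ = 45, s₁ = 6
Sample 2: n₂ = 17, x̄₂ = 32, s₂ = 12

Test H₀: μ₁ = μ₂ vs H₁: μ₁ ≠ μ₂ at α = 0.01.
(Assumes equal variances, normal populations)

Pooled variance: s²_p = [18×6² + 16×12²]/(34) = 86.8235
s_p = 9.3179
SE = s_p×√(1/n₁ + 1/n₂) = 9.3179×√(1/19 + 1/17) = 3.1108
t = (x̄₁ - x̄₂)/SE = (45 - 32)/3.1108 = 4.1790
df = 34, t-critical = ±2.728
Decision: reject H₀

Answer: t = 4.1790, reject H₀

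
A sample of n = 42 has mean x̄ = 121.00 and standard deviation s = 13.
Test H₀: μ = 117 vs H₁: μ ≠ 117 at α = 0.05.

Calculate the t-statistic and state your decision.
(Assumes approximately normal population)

df = n - 1 = 41
SE = s/√n = 13/√42 = 2.0059
t = (x̄ - μ₀)/SE = (121.00 - 117)/2.0059 = 1.9941
Critical value: t_{0.025,41} = ±2.020
p-value ≈ 0.0528
Decision: fail to reject H₀

Answer: t = 1.9941, fail to reject H₀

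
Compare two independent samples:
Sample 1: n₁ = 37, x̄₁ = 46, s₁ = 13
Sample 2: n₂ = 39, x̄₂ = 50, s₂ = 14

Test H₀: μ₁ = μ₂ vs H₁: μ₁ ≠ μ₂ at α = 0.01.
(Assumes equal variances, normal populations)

Pooled variance: s²_p = [36×13² + 38×14²]/(74) = 182.8649
s_p = 13.5228
SE = s_p×√(1/n₁ + 1/n₂) = 13.5228×√(1/37 + 1/39) = 3.1034
t = (x̄₁ - x̄₂)/SE = (46 - 50)/3.1034 = -1.2889
df = 74, t-critical = ±2.644
Decision: fail to reject H₀

Answer: t = -1.2889, fail to reject H₀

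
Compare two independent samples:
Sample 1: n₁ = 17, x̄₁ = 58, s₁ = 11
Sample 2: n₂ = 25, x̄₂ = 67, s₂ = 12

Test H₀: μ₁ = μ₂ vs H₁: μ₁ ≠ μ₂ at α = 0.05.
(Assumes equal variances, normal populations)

Pooled variance: s²_p = [16×11² + 24×12²]/(40) = 134.8000
s_p = 11.6103
SE = s_p×√(1/n₁ + 1/n₂) = 11.6103×√(1/17 + 1/25) = 3.6498
t = (x̄₁ - x̄₂)/SE = (58 - 67)/3.6498 = -2.4659
df = 40, t-critical = ±2.021
Decision: reject H₀

Answer: t = -2.4659, reject H₀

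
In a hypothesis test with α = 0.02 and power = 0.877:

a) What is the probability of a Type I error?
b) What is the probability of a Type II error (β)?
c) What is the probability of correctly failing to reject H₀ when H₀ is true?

a) Type I error probability = α = 0.02
b) Power = P(reject H₀ | H₁ true) = 1 - β = 0.877, so Type II error probability = β = 1 - Power = 0.123
c) P(fail to reject H₀ | H₀ true) = 1 - α = 0.98

Answer: a) 0.02, b) 0.123, c) 0.98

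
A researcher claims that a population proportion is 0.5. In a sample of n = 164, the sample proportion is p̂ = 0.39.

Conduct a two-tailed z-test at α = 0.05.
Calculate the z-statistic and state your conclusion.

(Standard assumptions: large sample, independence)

Answer: z = -2.8174, reject H₀

Derivation:
H₀: p = 0.5, H₁: p ≠ 0.5
Standard error: SE = √(p₀(1-p₀)/n) = √(0.5×0.5/164) = 0.039043
z-statistic: z = (p̂ - p₀)/SE = (0.39 - 0.5)/0.039043 = -2.8174
Critical value: z_0.025 = ±1.960
p-value = 0.0048
Decision: reject H₀ at α = 0.05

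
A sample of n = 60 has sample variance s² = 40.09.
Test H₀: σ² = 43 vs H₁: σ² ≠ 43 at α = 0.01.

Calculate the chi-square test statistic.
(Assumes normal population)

df = n - 1 = 59
χ² = (n-1)s²/σ₀² = 59×40.09/43 = 55.0072
Critical values: χ²_{0.995,59} = 34.770, χ²_{0.005,59} = 90.715
Rejection region: χ² < 34.770 or χ² > 90.715
Decision: fail to reject H₀

Answer: χ² = 55.0072, fail to reject H₀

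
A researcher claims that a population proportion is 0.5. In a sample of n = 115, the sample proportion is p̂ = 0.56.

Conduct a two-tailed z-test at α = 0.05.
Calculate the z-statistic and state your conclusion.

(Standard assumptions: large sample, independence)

Answer: z = 1.2869, fail to reject H₀

Derivation:
H₀: p = 0.5, H₁: p ≠ 0.5
Standard error: SE = √(p₀(1-p₀)/n) = √(0.5×0.5/115) = 0.046625
z-statistic: z = (p̂ - p₀)/SE = (0.56 - 0.5)/0.046625 = 1.2869
Critical value: z_0.025 = ±1.960
p-value = 0.1981
Decision: fail to reject H₀ at α = 0.05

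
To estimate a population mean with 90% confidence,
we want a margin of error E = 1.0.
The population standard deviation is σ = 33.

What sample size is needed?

Answer: n = 2947

Derivation:
z_0.05 = 1.645
n = (z×σ/E)² = (1.645×33/1.0)²
n = 2946.8612
Round up: n = 2947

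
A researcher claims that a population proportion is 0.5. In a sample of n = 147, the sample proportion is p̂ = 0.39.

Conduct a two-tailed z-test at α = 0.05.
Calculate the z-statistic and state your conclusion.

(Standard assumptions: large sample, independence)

Answer: z = -2.6674, reject H₀

Derivation:
H₀: p = 0.5, H₁: p ≠ 0.5
Standard error: SE = √(p₀(1-p₀)/n) = √(0.5×0.5/147) = 0.041239
z-statistic: z = (p̂ - p₀)/SE = (0.39 - 0.5)/0.041239 = -2.6674
Critical value: z_0.025 = ±1.960
p-value = 0.0076
Decision: reject H₀ at α = 0.05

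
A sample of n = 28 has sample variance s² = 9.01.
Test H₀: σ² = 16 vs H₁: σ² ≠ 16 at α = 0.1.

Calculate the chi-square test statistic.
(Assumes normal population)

Answer: χ² = 15.2044, reject H₀

Derivation:
df = n - 1 = 27
χ² = (n-1)s²/σ₀² = 27×9.01/16 = 15.2044
Critical values: χ²_{0.95,27} = 16.151, χ²_{0.05,27} = 40.113
Rejection region: χ² < 16.151 or χ² > 40.113
Decision: reject H₀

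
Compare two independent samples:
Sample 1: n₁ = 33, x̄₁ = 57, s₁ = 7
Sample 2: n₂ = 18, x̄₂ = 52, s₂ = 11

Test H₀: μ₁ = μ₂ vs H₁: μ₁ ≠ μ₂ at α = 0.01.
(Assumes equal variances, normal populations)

Answer: t = 1.9839, fail to reject H₀

Derivation:
Pooled variance: s²_p = [32×7² + 17×11²]/(49) = 73.9796
s_p = 8.6011
SE = s_p×√(1/n₁ + 1/n₂) = 8.6011×√(1/33 + 1/18) = 2.5203
t = (x̄₁ - x̄₂)/SE = (57 - 52)/2.5203 = 1.9839
df = 49, t-critical = ±2.680
Decision: fail to reject H₀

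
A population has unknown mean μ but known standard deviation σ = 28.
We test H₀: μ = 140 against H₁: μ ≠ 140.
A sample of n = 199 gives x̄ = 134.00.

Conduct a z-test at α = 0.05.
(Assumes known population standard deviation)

Standard error: SE = σ/√n = 28/√199 = 1.9849
z-statistic: z = (x̄ - μ₀)/SE = (134.00 - 140)/1.9849 = -3.0228
Critical value: ±1.960
p-value = 0.0025
Decision: reject H₀

Answer: z = -3.0228, reject H₀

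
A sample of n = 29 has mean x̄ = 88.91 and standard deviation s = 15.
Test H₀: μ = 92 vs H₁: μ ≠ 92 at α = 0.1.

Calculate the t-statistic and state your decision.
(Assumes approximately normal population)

Answer: t = -1.1094, fail to reject H₀

Derivation:
df = n - 1 = 28
SE = s/√n = 15/√29 = 2.7854
t = (x̄ - μ₀)/SE = (88.91 - 92)/2.7854 = -1.1094
Critical value: t_{0.05,28} = ±1.701
p-value ≈ 0.2767
Decision: fail to reject H₀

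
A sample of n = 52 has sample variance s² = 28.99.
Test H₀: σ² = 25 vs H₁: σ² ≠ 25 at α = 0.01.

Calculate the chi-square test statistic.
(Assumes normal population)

Answer: χ² = 59.1396, fail to reject H₀

Derivation:
df = n - 1 = 51
χ² = (n-1)s²/σ₀² = 51×28.99/25 = 59.1396
Critical values: χ²_{0.995,51} = 28.735, χ²_{0.005,51} = 80.747
Rejection region: χ² < 28.735 or χ² > 80.747
Decision: fail to reject H₀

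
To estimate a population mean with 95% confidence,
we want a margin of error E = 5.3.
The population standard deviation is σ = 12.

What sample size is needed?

Answer: n = 20

Derivation:
z_0.025 = 1.960
n = (z×σ/E)² = (1.960×12/5.3)²
n = 19.6935
Round up: n = 20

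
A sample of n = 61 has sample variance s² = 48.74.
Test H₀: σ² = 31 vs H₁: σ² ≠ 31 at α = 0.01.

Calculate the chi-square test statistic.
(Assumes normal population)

Answer: χ² = 94.3355, reject H₀

Derivation:
df = n - 1 = 60
χ² = (n-1)s²/σ₀² = 60×48.74/31 = 94.3355
Critical values: χ²_{0.995,60} = 35.534, χ²_{0.005,60} = 91.952
Rejection region: χ² < 35.534 or χ² > 91.952
Decision: reject H₀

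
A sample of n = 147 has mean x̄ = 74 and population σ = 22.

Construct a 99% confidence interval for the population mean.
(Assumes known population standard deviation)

Confidence level: 99%, α = 0.01
z_0.005 = 2.576
SE = σ/√n = 22/√147 = 1.8145
Margin of error = 2.576 × 1.8145 = 4.6742
CI: x̄ ± margin = 74 ± 4.6742
CI: (69.3258, 78.6742)

Answer: (69.3258, 78.6742)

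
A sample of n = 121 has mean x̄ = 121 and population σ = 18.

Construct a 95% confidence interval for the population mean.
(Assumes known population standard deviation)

Confidence level: 95%, α = 0.05
z_0.025 = 1.960
SE = σ/√n = 18/√121 = 1.6364
Margin of error = 1.960 × 1.6364 = 3.2073
CI: x̄ ± margin = 121 ± 3.2073
CI: (117.7927, 124.2073)

Answer: (117.7927, 124.2073)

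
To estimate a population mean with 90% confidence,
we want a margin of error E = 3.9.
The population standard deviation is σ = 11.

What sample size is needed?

z_0.05 = 1.645
n = (z×σ/E)² = (1.645×11/3.9)²
n = 21.5272
Round up: n = 22

Answer: n = 22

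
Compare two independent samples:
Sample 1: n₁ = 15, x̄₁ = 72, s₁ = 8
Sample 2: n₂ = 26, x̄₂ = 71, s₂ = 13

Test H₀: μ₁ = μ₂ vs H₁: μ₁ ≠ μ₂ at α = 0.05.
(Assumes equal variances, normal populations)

Answer: t = 0.2692, fail to reject H₀

Derivation:
Pooled variance: s²_p = [14×8² + 25×13²]/(39) = 131.3077
s_p = 11.4590
SE = s_p×√(1/n₁ + 1/n₂) = 11.4590×√(1/15 + 1/26) = 3.7154
t = (x̄₁ - x̄₂)/SE = (72 - 71)/3.7154 = 0.2692
df = 39, t-critical = ±2.023
Decision: fail to reject H₀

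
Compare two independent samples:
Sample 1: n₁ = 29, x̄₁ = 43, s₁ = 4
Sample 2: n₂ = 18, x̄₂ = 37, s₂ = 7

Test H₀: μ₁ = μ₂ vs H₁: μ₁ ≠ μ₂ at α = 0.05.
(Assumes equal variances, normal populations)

Pooled variance: s²_p = [28×4² + 17×7²]/(45) = 28.4667
s_p = 5.3354
SE = s_p×√(1/n₁ + 1/n₂) = 5.3354×√(1/29 + 1/18) = 1.6010
t = (x̄₁ - x̄₂)/SE = (43 - 37)/1.6010 = 3.7477
df = 45, t-critical = ±2.014
Decision: reject H₀

Answer: t = 3.7477, reject H₀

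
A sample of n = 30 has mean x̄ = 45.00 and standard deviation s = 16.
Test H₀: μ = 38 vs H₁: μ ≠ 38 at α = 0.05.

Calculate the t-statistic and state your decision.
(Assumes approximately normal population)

df = n - 1 = 29
SE = s/√n = 16/√30 = 2.9212
t = (x̄ - μ₀)/SE = (45.00 - 38)/2.9212 = 2.3963
Critical value: t_{0.025,29} = ±2.045
p-value ≈ 0.0232
Decision: reject H₀

Answer: t = 2.3963, reject H₀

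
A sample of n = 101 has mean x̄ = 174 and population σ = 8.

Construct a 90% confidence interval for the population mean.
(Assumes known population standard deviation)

Answer: (172.6906, 175.3094)

Derivation:
Confidence level: 90%, α = 0.1
z_0.05 = 1.645
SE = σ/√n = 8/√101 = 0.7960
Margin of error = 1.645 × 0.7960 = 1.3094
CI: x̄ ± margin = 174 ± 1.3094
CI: (172.6906, 175.3094)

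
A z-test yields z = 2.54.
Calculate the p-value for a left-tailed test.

For z = 2.54:
p = P(Z < 2.54) = Φ(2.54) = 0.9945

Answer: p-value ≈ 0.9945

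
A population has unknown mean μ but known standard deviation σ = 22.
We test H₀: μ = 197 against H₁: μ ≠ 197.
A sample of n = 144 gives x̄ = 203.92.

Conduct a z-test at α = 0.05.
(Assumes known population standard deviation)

Standard error: SE = σ/√n = 22/√144 = 1.8333
z-statistic: z = (x̄ - μ₀)/SE = (203.92 - 197)/1.8333 = 3.7746
Critical value: ±1.960
p-value = 0.0002
Decision: reject H₀

Answer: z = 3.7746, reject H₀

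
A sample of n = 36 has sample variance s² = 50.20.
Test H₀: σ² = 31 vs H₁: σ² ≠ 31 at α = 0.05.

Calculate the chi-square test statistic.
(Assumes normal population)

df = n - 1 = 35
χ² = (n-1)s²/σ₀² = 35×50.20/31 = 56.6774
Critical values: χ²_{0.975,35} = 20.569, χ²_{0.025,35} = 53.203
Rejection region: χ² < 20.569 or χ² > 53.203
Decision: reject H₀

Answer: χ² = 56.6774, reject H₀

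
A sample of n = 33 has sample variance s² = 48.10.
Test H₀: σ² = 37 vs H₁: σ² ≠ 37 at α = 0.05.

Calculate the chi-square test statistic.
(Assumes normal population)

df = n - 1 = 32
χ² = (n-1)s²/σ₀² = 32×48.10/37 = 41.6000
Critical values: χ²_{0.975,32} = 18.291, χ²_{0.025,32} = 49.480
Rejection region: χ² < 18.291 or χ² > 49.480
Decision: fail to reject H₀

Answer: χ² = 41.6000, fail to reject H₀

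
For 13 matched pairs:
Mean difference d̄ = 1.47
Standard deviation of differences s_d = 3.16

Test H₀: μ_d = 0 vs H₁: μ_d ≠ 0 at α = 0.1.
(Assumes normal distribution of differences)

Answer: t = 1.6773, fail to reject H₀

Derivation:
df = n - 1 = 12
SE = s_d/√n = 3.16/√13 = 0.8764
t = d̄/SE = 1.47/0.8764 = 1.6773
Critical value: t_{0.05,12} = ±1.782
p-value ≈ 0.1193
Decision: fail to reject H₀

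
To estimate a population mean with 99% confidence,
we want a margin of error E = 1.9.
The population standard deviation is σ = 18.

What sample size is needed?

z_0.005 = 2.576
n = (z×σ/E)² = (2.576×18/1.9)²
n = 595.5655
Round up: n = 596

Answer: n = 596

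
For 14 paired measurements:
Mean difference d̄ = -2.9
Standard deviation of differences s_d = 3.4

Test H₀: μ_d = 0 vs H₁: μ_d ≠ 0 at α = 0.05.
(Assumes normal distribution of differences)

df = n - 1 = 13
SE = s_d/√n = 3.4/√14 = 0.9087
t = d̄/SE = -2.9/0.9087 = -3.1914
Critical value: t_{0.025,13} = ±2.160
p-value ≈ 0.0071
Decision: reject H₀

Answer: t = -3.1914, reject H₀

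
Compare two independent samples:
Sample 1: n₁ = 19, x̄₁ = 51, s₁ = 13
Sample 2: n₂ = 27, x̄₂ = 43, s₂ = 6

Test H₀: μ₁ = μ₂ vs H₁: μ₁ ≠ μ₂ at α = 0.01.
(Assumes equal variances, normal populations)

Answer: t = 2.8097, reject H₀

Derivation:
Pooled variance: s²_p = [18×13² + 26×6²]/(44) = 90.4091
s_p = 9.5084
SE = s_p×√(1/n₁ + 1/n₂) = 9.5084×√(1/19 + 1/27) = 2.8473
t = (x̄₁ - x̄₂)/SE = (51 - 43)/2.8473 = 2.8097
df = 44, t-critical = ±2.692
Decision: reject H₀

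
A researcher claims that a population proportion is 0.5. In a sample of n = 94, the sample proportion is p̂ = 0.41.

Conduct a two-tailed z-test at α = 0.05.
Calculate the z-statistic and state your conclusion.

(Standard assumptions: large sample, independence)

Answer: z = -1.7452, fail to reject H₀

Derivation:
H₀: p = 0.5, H₁: p ≠ 0.5
Standard error: SE = √(p₀(1-p₀)/n) = √(0.5×0.5/94) = 0.051571
z-statistic: z = (p̂ - p₀)/SE = (0.41 - 0.5)/0.051571 = -1.7452
Critical value: z_0.025 = ±1.960
p-value = 0.0810
Decision: fail to reject H₀ at α = 0.05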